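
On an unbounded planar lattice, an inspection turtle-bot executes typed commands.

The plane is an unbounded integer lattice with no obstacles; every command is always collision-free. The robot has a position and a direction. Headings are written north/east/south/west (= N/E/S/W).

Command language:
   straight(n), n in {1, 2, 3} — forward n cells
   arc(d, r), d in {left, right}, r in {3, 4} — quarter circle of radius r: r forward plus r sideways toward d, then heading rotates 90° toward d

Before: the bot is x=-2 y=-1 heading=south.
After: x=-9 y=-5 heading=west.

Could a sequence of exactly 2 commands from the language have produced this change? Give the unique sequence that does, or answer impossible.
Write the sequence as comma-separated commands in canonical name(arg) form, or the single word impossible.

key: order matters: swapping arc(right, 4) and straight(3) lands elsewhere
initial: x=-2 y=-1 heading=south
t=1 arc(right, 4) ⇒ x=-6 y=-5 heading=west
t=2 straight(3) ⇒ x=-9 y=-5 heading=west
no other 2-command option fits: unique.

arc(right, 4), straight(3)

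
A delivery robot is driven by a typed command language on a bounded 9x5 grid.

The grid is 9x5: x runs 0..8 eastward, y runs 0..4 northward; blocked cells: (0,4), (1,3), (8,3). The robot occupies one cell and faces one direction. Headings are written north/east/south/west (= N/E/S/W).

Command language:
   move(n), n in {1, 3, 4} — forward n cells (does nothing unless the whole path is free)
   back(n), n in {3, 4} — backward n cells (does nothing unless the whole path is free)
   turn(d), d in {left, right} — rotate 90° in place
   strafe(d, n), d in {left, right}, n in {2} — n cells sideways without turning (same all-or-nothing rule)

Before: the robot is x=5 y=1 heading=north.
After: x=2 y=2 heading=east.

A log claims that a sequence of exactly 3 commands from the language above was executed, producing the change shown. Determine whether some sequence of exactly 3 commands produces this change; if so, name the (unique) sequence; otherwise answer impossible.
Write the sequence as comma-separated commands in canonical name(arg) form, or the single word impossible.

key: running back(3) before move(1) would end elsewhere — order is forced
initial: x=5 y=1 heading=north
t=1 move(1) ⇒ x=5 y=2 heading=north
t=2 turn(right) ⇒ x=5 y=2 heading=east
t=3 back(3) ⇒ x=2 y=2 heading=east
all 729 alternatives checked — unique.

move(1), turn(right), back(3)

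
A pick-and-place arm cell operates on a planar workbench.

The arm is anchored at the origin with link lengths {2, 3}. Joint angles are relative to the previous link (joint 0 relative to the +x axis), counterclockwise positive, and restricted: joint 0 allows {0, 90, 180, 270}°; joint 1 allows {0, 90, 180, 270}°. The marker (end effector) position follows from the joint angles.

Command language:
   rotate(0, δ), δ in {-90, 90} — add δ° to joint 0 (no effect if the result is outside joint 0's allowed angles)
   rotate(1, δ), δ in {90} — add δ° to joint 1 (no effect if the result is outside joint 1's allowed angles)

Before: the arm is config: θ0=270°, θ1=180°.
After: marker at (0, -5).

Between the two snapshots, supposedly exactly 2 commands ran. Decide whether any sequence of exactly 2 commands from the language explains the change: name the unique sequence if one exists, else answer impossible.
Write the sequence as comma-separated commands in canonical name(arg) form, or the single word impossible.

rotate(1, 90), rotate(1, 90)

initial: config: θ0=270°, θ1=180°
[1] after rotate(1, 90): config: θ0=270°, θ1=270°
[2] after rotate(1, 90): config: θ0=270°, θ1=0°
no other 2-command option fits: unique.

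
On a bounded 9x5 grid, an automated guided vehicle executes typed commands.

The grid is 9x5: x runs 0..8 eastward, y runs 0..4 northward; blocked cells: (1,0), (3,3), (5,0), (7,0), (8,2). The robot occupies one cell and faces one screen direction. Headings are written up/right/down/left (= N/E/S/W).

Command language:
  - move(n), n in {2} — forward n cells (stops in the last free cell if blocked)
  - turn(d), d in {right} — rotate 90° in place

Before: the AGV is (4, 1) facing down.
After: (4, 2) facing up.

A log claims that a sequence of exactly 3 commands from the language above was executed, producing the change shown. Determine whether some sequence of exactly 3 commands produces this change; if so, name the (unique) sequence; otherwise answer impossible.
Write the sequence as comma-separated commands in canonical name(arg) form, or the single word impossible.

impossible

no 3-step route produces this change.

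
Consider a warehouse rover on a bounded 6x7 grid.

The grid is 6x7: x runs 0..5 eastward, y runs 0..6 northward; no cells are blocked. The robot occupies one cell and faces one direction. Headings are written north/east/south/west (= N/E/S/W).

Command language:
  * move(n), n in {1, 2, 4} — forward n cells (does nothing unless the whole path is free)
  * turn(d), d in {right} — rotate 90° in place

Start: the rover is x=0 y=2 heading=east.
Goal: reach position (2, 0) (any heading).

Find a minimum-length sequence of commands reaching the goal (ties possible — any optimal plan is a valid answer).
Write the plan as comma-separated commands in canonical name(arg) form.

move(2), turn(right), move(2)

t0: x=0 y=2 heading=east
step 1 (move(2)): x=2 y=2 heading=east
step 2 (turn(right)): x=2 y=2 heading=south
step 3 (move(2)): x=2 y=0 heading=south
nothing shorter than 3 reaches the goal.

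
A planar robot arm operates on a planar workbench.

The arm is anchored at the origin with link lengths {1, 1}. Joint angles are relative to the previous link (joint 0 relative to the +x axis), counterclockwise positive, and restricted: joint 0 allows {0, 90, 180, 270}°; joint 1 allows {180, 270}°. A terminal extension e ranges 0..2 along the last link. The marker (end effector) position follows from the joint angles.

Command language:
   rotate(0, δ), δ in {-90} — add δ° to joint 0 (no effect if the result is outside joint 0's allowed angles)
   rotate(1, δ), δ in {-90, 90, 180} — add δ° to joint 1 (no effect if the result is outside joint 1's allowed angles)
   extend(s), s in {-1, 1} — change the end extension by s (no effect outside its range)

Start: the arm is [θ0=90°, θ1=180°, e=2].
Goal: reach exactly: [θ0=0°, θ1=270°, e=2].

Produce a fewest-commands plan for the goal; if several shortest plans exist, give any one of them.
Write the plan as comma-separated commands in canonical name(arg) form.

rotate(0, -90), rotate(1, 90)

from: [θ0=90°, θ1=180°, e=2]
1. rotate(0, -90) → [θ0=0°, θ1=180°, e=2]
2. rotate(1, 90) → [θ0=0°, θ1=270°, e=2]
minimal: 2 command(s), checked below 2.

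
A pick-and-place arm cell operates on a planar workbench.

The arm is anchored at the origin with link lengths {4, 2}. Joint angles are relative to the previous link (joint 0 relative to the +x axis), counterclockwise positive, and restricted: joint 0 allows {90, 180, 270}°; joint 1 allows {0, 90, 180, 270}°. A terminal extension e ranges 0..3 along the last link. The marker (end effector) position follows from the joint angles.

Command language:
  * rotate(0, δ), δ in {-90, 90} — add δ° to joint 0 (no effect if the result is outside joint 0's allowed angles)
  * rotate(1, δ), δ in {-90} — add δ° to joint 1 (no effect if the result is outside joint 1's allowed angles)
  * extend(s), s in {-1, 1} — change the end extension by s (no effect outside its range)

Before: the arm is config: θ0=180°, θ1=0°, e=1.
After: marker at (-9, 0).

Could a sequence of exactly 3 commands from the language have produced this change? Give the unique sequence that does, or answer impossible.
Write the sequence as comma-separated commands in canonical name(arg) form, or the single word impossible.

from: config: θ0=180°, θ1=0°, e=1
1. extend(1) → config: θ0=180°, θ1=0°, e=2
2. extend(1) → config: θ0=180°, θ1=0°, e=3
3. extend(1) → config: θ0=180°, θ1=0°, e=3
no other 3-command option fits: unique.

extend(1), extend(1), extend(1)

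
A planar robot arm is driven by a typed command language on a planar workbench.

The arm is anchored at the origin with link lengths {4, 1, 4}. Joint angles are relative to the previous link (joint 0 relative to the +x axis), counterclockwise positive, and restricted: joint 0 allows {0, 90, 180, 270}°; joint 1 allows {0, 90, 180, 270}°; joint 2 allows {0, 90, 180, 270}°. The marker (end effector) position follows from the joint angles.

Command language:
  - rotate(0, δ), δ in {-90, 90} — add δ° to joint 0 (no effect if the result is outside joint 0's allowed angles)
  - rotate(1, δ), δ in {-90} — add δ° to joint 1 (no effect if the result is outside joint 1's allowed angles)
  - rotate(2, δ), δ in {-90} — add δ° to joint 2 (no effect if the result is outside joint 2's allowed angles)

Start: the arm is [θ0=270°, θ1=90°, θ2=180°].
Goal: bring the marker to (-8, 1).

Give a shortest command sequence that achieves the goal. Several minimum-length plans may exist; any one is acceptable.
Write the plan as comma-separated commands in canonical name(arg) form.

rotate(1, -90), rotate(1, -90), rotate(0, -90), rotate(2, -90)

t0: [θ0=270°, θ1=90°, θ2=180°]
t=1 rotate(1, -90) ⇒ [θ0=270°, θ1=0°, θ2=180°]
t=2 rotate(1, -90) ⇒ [θ0=270°, θ1=270°, θ2=180°]
t=3 rotate(0, -90) ⇒ [θ0=180°, θ1=270°, θ2=180°]
t=4 rotate(2, -90) ⇒ [θ0=180°, θ1=270°, θ2=90°]
no 3-step plan works, so 4 is optimal.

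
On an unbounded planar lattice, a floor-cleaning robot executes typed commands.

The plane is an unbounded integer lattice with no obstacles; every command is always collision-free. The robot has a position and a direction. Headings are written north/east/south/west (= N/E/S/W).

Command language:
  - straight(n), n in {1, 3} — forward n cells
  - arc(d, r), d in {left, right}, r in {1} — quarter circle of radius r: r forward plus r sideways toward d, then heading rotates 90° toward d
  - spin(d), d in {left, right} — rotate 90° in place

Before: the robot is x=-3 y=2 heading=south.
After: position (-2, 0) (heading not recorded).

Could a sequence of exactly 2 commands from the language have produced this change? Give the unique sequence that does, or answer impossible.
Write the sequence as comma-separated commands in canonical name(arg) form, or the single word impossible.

straight(1), arc(left, 1)

key: order matters: swapping straight(1) and arc(left, 1) lands elsewhere
start: x=-3 y=2 heading=south
t=1 straight(1) ⇒ x=-3 y=1 heading=south
t=2 arc(left, 1) ⇒ x=-2 y=0 heading=east
all 36 alternatives checked — unique.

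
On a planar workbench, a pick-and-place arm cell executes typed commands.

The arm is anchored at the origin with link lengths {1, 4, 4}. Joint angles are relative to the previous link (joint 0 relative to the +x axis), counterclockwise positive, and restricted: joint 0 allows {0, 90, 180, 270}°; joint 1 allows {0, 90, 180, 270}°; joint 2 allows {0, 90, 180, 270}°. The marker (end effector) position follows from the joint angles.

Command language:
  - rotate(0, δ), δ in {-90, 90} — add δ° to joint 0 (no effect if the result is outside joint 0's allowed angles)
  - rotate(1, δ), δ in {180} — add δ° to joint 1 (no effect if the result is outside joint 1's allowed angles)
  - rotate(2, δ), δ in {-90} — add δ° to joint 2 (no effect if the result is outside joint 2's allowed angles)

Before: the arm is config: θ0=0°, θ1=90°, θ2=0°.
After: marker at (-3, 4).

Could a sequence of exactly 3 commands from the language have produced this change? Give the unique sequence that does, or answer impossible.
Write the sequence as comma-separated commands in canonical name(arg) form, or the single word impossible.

t0: config: θ0=0°, θ1=90°, θ2=0°
step 1 (rotate(2, -90)): config: θ0=0°, θ1=90°, θ2=270°
step 2 (rotate(2, -90)): config: θ0=0°, θ1=90°, θ2=180°
step 3 (rotate(2, -90)): config: θ0=0°, θ1=90°, θ2=90°
uniquely the one of 64 3-step routes that fits.

rotate(2, -90), rotate(2, -90), rotate(2, -90)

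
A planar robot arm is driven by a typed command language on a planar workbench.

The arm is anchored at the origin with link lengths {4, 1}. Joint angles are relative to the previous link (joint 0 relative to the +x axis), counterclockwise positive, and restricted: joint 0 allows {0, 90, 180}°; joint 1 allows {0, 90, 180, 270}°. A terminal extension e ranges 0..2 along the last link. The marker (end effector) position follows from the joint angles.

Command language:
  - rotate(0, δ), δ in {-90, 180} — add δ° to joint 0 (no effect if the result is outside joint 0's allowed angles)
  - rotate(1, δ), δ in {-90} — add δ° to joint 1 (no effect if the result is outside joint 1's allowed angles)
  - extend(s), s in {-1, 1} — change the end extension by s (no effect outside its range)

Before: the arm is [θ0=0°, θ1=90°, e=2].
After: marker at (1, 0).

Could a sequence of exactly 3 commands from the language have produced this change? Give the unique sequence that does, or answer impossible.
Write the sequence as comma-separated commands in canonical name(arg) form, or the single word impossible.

rotate(1, -90), rotate(1, -90), rotate(1, -90)

t0: [θ0=0°, θ1=90°, e=2]
[1] after rotate(1, -90): [θ0=0°, θ1=0°, e=2]
[2] after rotate(1, -90): [θ0=0°, θ1=270°, e=2]
[3] after rotate(1, -90): [θ0=0°, θ1=180°, e=2]
all 125 alternatives checked — unique.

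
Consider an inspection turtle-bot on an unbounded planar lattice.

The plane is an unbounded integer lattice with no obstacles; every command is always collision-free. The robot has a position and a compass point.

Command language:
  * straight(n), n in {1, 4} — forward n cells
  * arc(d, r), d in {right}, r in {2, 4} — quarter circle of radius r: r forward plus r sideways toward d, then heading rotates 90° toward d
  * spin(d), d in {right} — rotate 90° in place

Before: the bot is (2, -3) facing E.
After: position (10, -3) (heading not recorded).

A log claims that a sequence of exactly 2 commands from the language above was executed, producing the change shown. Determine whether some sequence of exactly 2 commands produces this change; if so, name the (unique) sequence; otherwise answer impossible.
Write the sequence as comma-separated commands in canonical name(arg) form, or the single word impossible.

straight(4), straight(4)

initial: (2, -3) facing E
1. straight(4) → (6, -3) facing E
2. straight(4) → (10, -3) facing E
no rival 2-sequence matches.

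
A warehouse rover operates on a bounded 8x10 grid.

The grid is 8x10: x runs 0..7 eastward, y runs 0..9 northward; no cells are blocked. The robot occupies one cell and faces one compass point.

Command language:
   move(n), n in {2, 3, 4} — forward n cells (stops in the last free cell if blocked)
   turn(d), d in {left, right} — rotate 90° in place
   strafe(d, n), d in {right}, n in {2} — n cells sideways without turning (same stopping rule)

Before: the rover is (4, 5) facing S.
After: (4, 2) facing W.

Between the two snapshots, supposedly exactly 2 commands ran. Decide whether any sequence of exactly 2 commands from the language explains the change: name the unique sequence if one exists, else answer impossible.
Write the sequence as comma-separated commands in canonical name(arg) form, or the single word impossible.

move(3), turn(right)

key: position moved to (4,2) AND the heading swung to W — translation plus rotation needed
from: (4, 5) facing S
1. move(3) → (4, 2) facing S
2. turn(right) → (4, 2) facing W
uniquely the one of 36 2-step routes that fits.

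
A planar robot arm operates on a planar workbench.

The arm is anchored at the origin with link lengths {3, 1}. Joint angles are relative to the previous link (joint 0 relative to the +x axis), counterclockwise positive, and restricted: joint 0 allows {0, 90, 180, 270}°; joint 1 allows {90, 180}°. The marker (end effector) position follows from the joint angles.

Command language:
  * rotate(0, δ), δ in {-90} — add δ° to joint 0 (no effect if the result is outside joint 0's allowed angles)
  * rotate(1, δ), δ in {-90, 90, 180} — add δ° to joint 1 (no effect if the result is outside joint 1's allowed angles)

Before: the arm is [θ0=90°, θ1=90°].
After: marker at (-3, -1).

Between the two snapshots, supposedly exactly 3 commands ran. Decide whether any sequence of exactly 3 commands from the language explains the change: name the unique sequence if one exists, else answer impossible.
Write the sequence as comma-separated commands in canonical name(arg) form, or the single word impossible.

rotate(0, -90), rotate(0, -90), rotate(0, -90)

begin: [θ0=90°, θ1=90°]
[1] after rotate(0, -90): [θ0=0°, θ1=90°]
[2] after rotate(0, -90): [θ0=270°, θ1=90°]
[3] after rotate(0, -90): [θ0=180°, θ1=90°]
no rival 3-sequence matches.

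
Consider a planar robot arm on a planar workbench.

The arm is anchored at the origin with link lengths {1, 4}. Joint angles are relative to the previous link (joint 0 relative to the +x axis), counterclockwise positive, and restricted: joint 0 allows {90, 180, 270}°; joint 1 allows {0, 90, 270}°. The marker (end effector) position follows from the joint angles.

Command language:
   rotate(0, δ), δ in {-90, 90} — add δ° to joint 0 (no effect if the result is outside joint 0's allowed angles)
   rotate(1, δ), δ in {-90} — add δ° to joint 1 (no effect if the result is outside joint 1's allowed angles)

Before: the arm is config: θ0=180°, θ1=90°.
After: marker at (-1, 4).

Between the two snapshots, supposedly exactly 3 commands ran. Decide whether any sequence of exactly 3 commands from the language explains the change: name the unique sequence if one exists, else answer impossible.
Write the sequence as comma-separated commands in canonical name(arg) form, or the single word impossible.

initial: config: θ0=180°, θ1=90°
step 1 (rotate(1, -90)): config: θ0=180°, θ1=0°
step 2 (rotate(1, -90)): config: θ0=180°, θ1=270°
step 3 (rotate(1, -90)): config: θ0=180°, θ1=270°
all 27 alternatives checked — unique.

rotate(1, -90), rotate(1, -90), rotate(1, -90)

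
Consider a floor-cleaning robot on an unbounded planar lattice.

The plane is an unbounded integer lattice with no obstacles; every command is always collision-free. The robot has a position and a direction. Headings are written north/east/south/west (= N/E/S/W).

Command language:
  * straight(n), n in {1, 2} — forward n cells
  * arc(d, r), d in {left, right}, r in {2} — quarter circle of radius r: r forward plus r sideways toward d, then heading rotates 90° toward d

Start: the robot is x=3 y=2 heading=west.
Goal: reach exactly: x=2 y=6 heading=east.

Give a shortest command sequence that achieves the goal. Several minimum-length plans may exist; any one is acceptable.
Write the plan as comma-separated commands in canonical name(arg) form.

start: x=3 y=2 heading=west
1. straight(1) → x=2 y=2 heading=west
2. arc(right, 2) → x=0 y=4 heading=north
3. arc(right, 2) → x=2 y=6 heading=east
minimal: 3 command(s), checked below 3.

straight(1), arc(right, 2), arc(right, 2)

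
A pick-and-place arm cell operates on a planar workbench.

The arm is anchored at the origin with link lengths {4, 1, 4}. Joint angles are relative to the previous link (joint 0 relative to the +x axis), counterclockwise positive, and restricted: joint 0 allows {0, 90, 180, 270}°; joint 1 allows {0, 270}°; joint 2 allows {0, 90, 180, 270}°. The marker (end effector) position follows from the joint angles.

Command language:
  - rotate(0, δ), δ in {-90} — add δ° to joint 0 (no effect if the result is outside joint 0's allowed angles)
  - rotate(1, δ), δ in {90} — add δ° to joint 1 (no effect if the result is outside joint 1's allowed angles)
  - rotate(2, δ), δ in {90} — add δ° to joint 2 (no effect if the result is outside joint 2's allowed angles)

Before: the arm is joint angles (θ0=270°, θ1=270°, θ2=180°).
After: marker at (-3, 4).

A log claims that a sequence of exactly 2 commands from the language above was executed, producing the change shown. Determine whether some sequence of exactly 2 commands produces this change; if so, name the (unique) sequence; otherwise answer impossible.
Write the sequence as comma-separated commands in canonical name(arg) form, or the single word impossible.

rotate(0, -90), rotate(0, -90)

from: joint angles (θ0=270°, θ1=270°, θ2=180°)
[1] after rotate(0, -90): joint angles (θ0=180°, θ1=270°, θ2=180°)
[2] after rotate(0, -90): joint angles (θ0=90°, θ1=270°, θ2=180°)
all 9 alternatives checked — unique.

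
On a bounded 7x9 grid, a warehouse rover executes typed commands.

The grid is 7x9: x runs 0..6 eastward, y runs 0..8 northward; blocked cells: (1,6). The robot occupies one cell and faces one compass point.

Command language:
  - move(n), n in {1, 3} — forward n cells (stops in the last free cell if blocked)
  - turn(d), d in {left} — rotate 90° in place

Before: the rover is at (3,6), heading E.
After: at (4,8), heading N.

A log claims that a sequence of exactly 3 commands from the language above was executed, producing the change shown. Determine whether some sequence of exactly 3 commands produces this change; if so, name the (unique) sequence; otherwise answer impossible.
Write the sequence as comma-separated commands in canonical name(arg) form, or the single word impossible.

key: position moved to (4,8) AND the heading swung to N — translation plus rotation needed
start: at (3,6), heading E
[1] after move(1): at (4,6), heading E
[2] after turn(left): at (4,6), heading N
[3] after move(3): at (4,8), heading N
no other 3-command option fits: unique.

move(1), turn(left), move(3)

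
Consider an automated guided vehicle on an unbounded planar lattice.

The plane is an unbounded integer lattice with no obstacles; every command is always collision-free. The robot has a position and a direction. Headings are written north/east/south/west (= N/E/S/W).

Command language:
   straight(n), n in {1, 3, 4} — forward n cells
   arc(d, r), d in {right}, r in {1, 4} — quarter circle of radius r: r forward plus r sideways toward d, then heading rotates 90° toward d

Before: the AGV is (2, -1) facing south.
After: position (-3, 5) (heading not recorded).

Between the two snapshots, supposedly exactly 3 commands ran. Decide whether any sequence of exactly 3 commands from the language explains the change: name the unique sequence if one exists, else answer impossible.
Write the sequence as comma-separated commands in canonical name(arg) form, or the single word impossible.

key: running straight(3) before arc(right, 1) would end elsewhere — order is forced
begin: (2, -1) facing south
t=1 arc(right, 1) ⇒ (1, -2) facing west
t=2 arc(right, 4) ⇒ (-3, 2) facing north
t=3 straight(3) ⇒ (-3, 5) facing north
uniquely the one of 125 3-step routes that fits.

arc(right, 1), arc(right, 4), straight(3)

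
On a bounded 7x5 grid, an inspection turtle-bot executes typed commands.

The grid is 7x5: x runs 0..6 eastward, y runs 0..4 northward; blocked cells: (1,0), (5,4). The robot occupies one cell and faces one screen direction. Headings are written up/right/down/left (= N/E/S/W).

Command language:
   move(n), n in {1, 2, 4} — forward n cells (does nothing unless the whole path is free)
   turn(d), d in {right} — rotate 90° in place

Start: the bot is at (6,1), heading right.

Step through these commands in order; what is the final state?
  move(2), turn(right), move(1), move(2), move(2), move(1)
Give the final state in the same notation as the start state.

at (6,0), heading down

start: at (6,1), heading right
t=1 move(2) ⇒ at (6,1), heading right
t=2 turn(right) ⇒ at (6,1), heading down
t=3 move(1) ⇒ at (6,0), heading down
t=4 move(2) ⇒ at (6,0), heading down
t=5 move(2) ⇒ at (6,0), heading down
t=6 move(1) ⇒ at (6,0), heading down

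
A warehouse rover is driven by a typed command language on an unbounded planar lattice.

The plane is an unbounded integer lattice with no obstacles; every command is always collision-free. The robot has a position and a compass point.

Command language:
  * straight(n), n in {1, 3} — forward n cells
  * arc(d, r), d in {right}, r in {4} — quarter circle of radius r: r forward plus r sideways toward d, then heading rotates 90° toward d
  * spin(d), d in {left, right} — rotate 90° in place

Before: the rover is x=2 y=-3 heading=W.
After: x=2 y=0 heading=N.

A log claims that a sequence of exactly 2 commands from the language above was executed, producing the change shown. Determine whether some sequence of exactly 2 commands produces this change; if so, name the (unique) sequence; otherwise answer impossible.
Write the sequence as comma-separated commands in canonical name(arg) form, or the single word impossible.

spin(right), straight(3)

key: cell and facing (now N) both changed — the 2 commands mix motion and turning
start: x=2 y=-3 heading=W
1. spin(right) → x=2 y=-3 heading=N
2. straight(3) → x=2 y=0 heading=N
no other 2-command option fits: unique.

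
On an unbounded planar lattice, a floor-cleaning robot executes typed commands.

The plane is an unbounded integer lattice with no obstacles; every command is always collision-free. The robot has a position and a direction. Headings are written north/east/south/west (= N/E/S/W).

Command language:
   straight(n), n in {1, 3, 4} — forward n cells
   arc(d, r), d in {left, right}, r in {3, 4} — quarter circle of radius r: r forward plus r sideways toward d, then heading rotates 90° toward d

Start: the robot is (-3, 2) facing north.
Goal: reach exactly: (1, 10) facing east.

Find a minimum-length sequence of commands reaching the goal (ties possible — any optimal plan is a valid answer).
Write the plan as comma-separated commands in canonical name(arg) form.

straight(4), arc(right, 4)

initial: (-3, 2) facing north
t=1 straight(4) ⇒ (-3, 6) facing north
t=2 arc(right, 4) ⇒ (1, 10) facing east
shorter routes all fall short; 2 is best.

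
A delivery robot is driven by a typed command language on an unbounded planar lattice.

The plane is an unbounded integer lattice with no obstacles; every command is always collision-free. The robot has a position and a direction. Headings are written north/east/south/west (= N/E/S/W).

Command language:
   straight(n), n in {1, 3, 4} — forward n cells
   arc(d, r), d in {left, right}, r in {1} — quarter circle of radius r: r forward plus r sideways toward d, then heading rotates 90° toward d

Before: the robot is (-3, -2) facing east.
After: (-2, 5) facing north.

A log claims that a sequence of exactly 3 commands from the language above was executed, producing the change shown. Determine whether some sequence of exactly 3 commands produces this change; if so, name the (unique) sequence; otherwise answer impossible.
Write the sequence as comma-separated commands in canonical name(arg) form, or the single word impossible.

arc(left, 1), straight(3), straight(3)

key: running straight(3) before arc(left, 1) would end elsewhere — order is forced
t0: (-3, -2) facing east
step 1 (arc(left, 1)): (-2, -1) facing north
step 2 (straight(3)): (-2, 2) facing north
step 3 (straight(3)): (-2, 5) facing north
no other 3-command option fits: unique.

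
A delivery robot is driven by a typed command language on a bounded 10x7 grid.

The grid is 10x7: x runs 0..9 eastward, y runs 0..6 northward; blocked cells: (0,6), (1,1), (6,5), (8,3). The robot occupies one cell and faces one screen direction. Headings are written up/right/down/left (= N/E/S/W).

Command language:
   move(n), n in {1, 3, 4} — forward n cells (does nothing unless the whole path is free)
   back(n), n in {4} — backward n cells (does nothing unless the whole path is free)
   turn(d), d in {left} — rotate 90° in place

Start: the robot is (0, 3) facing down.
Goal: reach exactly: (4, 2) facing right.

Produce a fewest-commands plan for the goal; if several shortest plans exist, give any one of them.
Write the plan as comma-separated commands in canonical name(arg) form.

start: (0, 3) facing down
[1] after move(1): (0, 2) facing down
[2] after turn(left): (0, 2) facing right
[3] after move(4): (4, 2) facing right
minimal: 3 command(s), checked below 3.

move(1), turn(left), move(4)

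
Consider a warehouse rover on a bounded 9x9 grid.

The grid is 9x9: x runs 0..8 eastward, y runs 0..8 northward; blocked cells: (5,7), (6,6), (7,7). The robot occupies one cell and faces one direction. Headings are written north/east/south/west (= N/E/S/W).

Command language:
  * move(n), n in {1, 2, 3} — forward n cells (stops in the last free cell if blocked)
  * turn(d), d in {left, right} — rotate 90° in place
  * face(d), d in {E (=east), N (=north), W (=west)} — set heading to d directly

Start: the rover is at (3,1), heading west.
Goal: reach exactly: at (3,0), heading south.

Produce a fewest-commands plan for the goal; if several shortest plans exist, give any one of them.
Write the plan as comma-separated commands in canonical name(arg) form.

initial: at (3,1), heading west
step 1 (turn(left)): at (3,1), heading south
step 2 (move(1)): at (3,0), heading south
no 1-step plan works, so 2 is optimal.

turn(left), move(1)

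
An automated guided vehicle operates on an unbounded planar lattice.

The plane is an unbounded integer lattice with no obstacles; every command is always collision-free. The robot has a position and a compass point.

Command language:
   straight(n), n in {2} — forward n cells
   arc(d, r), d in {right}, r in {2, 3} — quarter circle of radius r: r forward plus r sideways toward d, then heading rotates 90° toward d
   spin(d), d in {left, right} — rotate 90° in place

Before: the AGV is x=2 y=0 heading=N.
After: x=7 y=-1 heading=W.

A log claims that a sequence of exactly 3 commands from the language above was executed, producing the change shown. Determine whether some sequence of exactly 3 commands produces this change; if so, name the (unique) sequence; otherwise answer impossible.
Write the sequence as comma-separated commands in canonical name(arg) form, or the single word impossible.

arc(right, 2), arc(right, 3), spin(right)

key: order matters: swapping arc(right, 2) and spin(right) lands elsewhere
initial: x=2 y=0 heading=N
t=1 arc(right, 2) ⇒ x=4 y=2 heading=E
t=2 arc(right, 3) ⇒ x=7 y=-1 heading=S
t=3 spin(right) ⇒ x=7 y=-1 heading=W
no rival 3-sequence matches.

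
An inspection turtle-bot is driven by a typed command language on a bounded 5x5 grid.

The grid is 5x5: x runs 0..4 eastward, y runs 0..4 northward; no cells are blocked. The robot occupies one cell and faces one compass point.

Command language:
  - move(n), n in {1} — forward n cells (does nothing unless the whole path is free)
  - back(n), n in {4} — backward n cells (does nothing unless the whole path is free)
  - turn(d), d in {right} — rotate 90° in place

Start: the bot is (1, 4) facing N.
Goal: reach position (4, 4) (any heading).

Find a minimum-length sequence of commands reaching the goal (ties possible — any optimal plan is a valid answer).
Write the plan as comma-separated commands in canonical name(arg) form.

begin: (1, 4) facing N
t=1 turn(right) ⇒ (1, 4) facing E
t=2 move(1) ⇒ (2, 4) facing E
t=3 move(1) ⇒ (3, 4) facing E
t=4 move(1) ⇒ (4, 4) facing E
minimal: 4 command(s), checked below 4.

turn(right), move(1), move(1), move(1)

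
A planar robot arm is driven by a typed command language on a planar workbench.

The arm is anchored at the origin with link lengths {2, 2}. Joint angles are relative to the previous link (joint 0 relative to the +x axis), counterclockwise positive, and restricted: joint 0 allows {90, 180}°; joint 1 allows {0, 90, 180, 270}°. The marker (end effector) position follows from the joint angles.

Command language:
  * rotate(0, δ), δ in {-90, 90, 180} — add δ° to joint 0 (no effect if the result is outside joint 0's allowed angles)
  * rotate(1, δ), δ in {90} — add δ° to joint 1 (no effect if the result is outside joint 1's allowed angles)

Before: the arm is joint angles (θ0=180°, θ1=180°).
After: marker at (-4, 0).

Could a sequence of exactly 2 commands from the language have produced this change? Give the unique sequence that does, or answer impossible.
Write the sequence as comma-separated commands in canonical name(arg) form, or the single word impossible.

rotate(1, 90), rotate(1, 90)

start: joint angles (θ0=180°, θ1=180°)
t=1 rotate(1, 90) ⇒ joint angles (θ0=180°, θ1=270°)
t=2 rotate(1, 90) ⇒ joint angles (θ0=180°, θ1=0°)
uniquely the one of 16 2-step routes that fits.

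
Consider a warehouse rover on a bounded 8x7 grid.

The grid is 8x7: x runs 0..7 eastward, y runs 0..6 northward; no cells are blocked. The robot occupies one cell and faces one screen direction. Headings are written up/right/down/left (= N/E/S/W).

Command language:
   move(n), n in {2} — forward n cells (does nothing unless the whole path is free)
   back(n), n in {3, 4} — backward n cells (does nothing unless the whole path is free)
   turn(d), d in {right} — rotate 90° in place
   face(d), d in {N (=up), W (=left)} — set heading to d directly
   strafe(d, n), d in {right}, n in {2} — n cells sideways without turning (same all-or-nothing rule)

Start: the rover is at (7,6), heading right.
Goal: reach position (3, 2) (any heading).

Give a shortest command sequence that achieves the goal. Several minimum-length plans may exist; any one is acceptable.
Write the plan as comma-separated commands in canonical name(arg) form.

strafe(right, 2), strafe(right, 2), back(4)

initial: at (7,6), heading right
t=1 strafe(right, 2) ⇒ at (7,4), heading right
t=2 strafe(right, 2) ⇒ at (7,2), heading right
t=3 back(4) ⇒ at (3,2), heading right
shorter routes all fall short; 3 is best.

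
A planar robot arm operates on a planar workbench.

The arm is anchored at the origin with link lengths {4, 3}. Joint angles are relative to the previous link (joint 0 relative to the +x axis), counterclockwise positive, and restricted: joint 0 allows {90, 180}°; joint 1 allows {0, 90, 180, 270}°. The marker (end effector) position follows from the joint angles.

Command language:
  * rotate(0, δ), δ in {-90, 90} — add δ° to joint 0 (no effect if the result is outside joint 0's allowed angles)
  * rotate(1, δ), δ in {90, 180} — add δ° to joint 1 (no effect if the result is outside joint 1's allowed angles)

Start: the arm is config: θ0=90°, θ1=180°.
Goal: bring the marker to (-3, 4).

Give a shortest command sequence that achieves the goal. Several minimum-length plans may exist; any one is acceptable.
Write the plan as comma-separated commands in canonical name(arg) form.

rotate(1, 90), rotate(1, 180)

t0: config: θ0=90°, θ1=180°
t=1 rotate(1, 90) ⇒ config: θ0=90°, θ1=270°
t=2 rotate(1, 180) ⇒ config: θ0=90°, θ1=90°
minimal: 2 command(s), checked below 2.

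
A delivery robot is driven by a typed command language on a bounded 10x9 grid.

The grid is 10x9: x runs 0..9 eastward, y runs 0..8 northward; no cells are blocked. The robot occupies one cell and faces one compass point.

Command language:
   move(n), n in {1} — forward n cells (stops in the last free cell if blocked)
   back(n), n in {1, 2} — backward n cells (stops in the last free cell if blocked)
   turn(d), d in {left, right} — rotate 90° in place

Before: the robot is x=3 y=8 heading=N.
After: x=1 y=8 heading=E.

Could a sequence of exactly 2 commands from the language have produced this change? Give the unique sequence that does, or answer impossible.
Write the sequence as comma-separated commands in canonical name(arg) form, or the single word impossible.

turn(right), back(2)

key: order matters: swapping turn(right) and back(2) lands elsewhere
initial: x=3 y=8 heading=N
1. turn(right) → x=3 y=8 heading=E
2. back(2) → x=1 y=8 heading=E
uniquely the one of 25 2-step routes that fits.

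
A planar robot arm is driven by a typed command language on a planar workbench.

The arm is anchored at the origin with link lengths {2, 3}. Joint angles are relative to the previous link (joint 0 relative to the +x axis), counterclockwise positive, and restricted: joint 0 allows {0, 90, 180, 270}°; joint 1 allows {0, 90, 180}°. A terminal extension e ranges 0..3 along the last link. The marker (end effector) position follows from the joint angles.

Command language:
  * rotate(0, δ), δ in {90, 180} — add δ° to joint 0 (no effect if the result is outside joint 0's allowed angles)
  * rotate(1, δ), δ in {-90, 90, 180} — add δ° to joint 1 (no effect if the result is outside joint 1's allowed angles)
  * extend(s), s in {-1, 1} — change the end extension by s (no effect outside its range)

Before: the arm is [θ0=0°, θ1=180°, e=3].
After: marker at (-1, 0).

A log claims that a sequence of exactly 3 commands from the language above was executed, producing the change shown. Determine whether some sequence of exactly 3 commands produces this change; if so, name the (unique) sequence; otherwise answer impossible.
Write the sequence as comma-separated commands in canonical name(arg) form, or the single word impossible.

from: [θ0=0°, θ1=180°, e=3]
t=1 extend(-1) ⇒ [θ0=0°, θ1=180°, e=2]
t=2 extend(-1) ⇒ [θ0=0°, θ1=180°, e=1]
t=3 extend(-1) ⇒ [θ0=0°, θ1=180°, e=0]
uniquely the one of 343 3-step routes that fits.

extend(-1), extend(-1), extend(-1)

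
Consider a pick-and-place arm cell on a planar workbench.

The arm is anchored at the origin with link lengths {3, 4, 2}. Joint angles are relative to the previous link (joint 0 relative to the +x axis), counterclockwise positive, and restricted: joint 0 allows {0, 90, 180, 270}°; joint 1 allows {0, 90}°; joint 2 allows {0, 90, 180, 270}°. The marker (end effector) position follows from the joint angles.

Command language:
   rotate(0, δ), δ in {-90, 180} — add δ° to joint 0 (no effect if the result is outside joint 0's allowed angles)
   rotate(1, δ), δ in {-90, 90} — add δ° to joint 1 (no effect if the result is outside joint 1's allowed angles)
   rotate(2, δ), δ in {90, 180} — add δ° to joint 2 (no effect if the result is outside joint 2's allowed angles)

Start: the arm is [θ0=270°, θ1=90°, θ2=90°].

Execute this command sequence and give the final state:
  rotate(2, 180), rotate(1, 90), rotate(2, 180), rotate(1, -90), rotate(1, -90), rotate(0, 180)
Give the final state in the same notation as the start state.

t0: [θ0=270°, θ1=90°, θ2=90°]
[1] after rotate(2, 180): [θ0=270°, θ1=90°, θ2=270°]
[2] after rotate(1, 90): [θ0=270°, θ1=90°, θ2=270°]
[3] after rotate(2, 180): [θ0=270°, θ1=90°, θ2=90°]
[4] after rotate(1, -90): [θ0=270°, θ1=0°, θ2=90°]
[5] after rotate(1, -90): [θ0=270°, θ1=0°, θ2=90°]
[6] after rotate(0, 180): [θ0=90°, θ1=0°, θ2=90°]

[θ0=90°, θ1=0°, θ2=90°]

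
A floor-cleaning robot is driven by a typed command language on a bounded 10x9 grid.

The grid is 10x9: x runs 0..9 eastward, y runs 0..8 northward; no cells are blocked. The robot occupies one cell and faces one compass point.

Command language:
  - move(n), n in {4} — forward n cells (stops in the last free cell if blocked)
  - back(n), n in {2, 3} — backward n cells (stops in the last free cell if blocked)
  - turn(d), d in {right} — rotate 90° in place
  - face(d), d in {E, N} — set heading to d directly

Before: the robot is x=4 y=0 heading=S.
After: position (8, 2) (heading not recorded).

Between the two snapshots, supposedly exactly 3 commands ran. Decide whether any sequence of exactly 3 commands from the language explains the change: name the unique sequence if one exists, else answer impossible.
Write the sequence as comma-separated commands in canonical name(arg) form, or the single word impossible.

back(2), face(E), move(4)

key: running move(4) before back(2) would end elsewhere — order is forced
begin: x=4 y=0 heading=S
step 1 (back(2)): x=4 y=2 heading=S
step 2 (face(E)): x=4 y=2 heading=E
step 3 (move(4)): x=8 y=2 heading=E
all 216 alternatives checked — unique.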